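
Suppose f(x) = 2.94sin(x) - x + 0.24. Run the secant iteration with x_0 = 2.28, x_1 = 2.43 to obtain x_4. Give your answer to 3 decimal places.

f(2.28) = 0.19111, f(2.43) = -0.27006
x_2 = 2.43000 − (-0.27006)·(2.43000 − 2.28000) / (-0.27006 − 0.19111) = 2.43000 − (-0.04051)/(-0.46117) = 2.34216
f(2.34216) = 0.00570
x_3 = 2.34216 − 0.00570·(2.34216 − 2.43000) / (0.00570 − (-0.27006)) = 2.34216 − (-0.00050)/(0.27576) = 2.34398
f(2.34398) = 0.00016
x_4 = 2.34398 − 0.00016·(2.34398 − 2.34216) / (0.00016 − 0.00570) = 2.34398 − (0.00000)/(-0.00554) = 2.34403

2.344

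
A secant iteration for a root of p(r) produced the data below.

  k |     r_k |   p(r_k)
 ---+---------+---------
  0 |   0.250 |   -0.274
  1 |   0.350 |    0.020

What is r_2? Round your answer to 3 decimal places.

0.343

r_2 = 0.350 − 0.020·(0.350 − 0.250) / (0.020 − (-0.274))
   = 0.350 − (0.00200)/(0.29400) = 0.34320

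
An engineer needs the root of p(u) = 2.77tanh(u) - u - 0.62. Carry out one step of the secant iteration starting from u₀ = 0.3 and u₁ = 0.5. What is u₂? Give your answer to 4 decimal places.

0.3828

p(0.3) = -0.113064, p(0.5) = 0.160065
u₂ = 0.500000 − 0.160065·(0.500000 − 0.300000) / (0.160065 − (-0.113064)) = 0.500000 − (0.032013)/(0.273129) = 0.382792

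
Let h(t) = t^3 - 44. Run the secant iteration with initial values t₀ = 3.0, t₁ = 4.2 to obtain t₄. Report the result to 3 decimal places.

3.531

h(3.0) = -17.00000, h(4.2) = 30.08800
t₂ = 4.20000 − 30.08800·(4.20000 − 3.00000) / (30.08800 − (-17.00000)) = 4.20000 − (36.10560)/(47.08800) = 3.43323
h(3.43323) = -3.53223
t₃ = 3.43323 − (-3.53223)·(3.43323 − 4.20000) / (-3.53223 − 30.08800) = 3.43323 − (2.70841)/(-33.62023) = 3.51379
h(3.51379) = -0.61621
t₄ = 3.51379 − (-0.61621)·(3.51379 − 3.43323) / (-0.61621 − (-3.53223)) = 3.51379 − (-0.04964)/(2.91602) = 3.53081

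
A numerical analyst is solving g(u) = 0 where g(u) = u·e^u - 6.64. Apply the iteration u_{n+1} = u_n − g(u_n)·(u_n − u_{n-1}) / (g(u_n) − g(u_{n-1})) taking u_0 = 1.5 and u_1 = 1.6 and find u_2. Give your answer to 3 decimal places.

g(1.5) = 0.08253, g(1.6) = 1.28485
u_2 = 1.60000 − 1.28485·(1.60000 − 1.50000) / (1.28485 − 0.08253) = 1.60000 − (0.12849)/(1.20232) = 1.49314

1.493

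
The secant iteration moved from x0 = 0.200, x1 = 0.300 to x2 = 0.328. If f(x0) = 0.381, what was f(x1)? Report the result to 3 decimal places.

0.083

The secant line through (0.200, 0.381) and (0.300, f(x1)) crosses zero at x2 = 0.328.
So (0.200, 0.381), (0.300, f(x1)), (0.328, 0) are collinear:
f(x1) = 0.381 · (0.300 − 0.328) / (0.200 − 0.328) = 0.381 · (-0.02800)/(-0.12800) = 0.08334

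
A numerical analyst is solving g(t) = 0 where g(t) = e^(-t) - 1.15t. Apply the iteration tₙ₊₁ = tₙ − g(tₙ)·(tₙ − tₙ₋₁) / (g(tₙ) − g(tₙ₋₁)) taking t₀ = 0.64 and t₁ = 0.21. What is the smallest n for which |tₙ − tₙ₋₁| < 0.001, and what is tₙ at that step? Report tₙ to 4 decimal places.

g(0.64) = -0.208708, g(0.21) = 0.569084
t₂ = 0.210000 − 0.569084·(-0.430000)/(0.777792) = 0.524617;  |Δ| = 0.314617
g(0.524617) = -0.011527
t₃ = 0.524617 − (-0.011527)·(0.314617)/(-0.580611) = 0.518371;  |Δ| = 0.006246
g(0.518371) = -0.000636
t₄ = 0.518371 − (-0.000636)·(-0.006246)/(0.010891) = 0.518006;  |Δ| = 0.000365
|t₄ − t₃| = 0.000365 < 0.001

n = 4, tₙ = 0.5180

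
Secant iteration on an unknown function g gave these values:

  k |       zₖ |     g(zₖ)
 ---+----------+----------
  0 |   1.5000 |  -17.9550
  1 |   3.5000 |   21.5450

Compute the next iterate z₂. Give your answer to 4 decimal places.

z₂ = 3.5000 − 21.5450·(3.5000 − 1.5000) / (21.5450 − (-17.9550))
   = 3.5000 − (43.090000)/(39.500000) = 2.409114

2.4091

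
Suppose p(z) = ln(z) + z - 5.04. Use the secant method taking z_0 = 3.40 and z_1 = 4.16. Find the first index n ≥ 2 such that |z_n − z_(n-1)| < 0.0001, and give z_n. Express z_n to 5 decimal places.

n = 4, z_n = 3.72495

p(3.40) = -0.4162246, p(4.16) = 0.5455151
z_2 = 4.1600000 − 0.5455151·(0.7600000)/(0.9617396) = 3.7289151;  |Δ| = 0.4310849
p(3.7289151) = 0.0050324
z_3 = 3.7289151 − 0.0050324·(-0.4310849)/(-0.5404827) = 3.7249013;  |Δ| = 0.0040138
p(3.7249013) = -0.0000584
z_4 = 3.7249013 − (-0.0000584)·(-0.0040138)/(-0.0050908) = 3.7249473;  |Δ| = 0.0000460
|z_4 − z_3| = 0.0000460 < 0.0001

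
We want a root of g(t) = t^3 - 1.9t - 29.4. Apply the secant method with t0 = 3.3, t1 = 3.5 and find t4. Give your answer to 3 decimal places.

g(3.3) = 0.26700, g(3.5) = 6.82500
t2 = 3.50000 − 6.82500·(3.50000 − 3.30000) / (6.82500 − 0.26700) = 3.50000 − (1.36500)/(6.55800) = 3.29186
g(3.29186) = 0.01710
t3 = 3.29186 − 0.01710·(3.29186 − 3.50000) / (0.01710 − 6.82500) = 3.29186 − (-0.00356)/(-6.80790) = 3.29133
g(3.29133) = 0.00110
t4 = 3.29133 − 0.00110·(3.29133 − 3.29186) / (0.00110 − 0.01710) = 3.29133 − (0.00000)/(-0.01600) = 3.29130

3.291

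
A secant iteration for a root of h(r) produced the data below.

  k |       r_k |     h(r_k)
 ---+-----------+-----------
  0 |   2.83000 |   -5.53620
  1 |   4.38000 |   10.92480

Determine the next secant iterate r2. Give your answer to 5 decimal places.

3.35130

r2 = 4.38000 − 10.92480·(4.38000 − 2.83000) / (10.92480 − (-5.53620))
   = 4.38000 − (16.9334400)/(16.4610000) = 3.3512994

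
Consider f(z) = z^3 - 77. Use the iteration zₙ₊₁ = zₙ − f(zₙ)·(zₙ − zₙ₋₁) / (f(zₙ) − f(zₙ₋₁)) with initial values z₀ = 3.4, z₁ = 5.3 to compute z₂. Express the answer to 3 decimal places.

4.054

f(3.4) = -37.69600, f(5.3) = 71.87700
z₂ = 5.30000 − 71.87700·(5.30000 − 3.40000) / (71.87700 − (-37.69600)) = 5.30000 − (136.56630)/(109.57300) = 4.05365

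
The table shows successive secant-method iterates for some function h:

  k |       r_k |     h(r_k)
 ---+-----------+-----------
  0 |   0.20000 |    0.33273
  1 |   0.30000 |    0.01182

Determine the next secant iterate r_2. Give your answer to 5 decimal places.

r_2 = 0.30000 − 0.01182·(0.30000 − 0.20000) / (0.01182 − 0.33273)
   = 0.30000 − (0.0011820)/(-0.3209100) = 0.3036833

0.30368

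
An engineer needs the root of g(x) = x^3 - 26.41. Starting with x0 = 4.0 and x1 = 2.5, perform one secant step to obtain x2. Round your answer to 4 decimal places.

g(4.0) = 37.590000, g(2.5) = -10.785000
x2 = 2.500000 − (-10.785000)·(2.500000 − 4.000000) / (-10.785000 − 37.590000) = 2.500000 − (16.177500)/(-48.375000) = 2.834419

2.8344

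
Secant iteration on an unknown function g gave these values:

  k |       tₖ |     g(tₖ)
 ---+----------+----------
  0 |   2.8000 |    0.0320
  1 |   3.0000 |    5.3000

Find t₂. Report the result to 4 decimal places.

2.7988

t₂ = 3.0000 − 5.3000·(3.0000 − 2.8000) / (5.3000 − 0.0320)
   = 3.0000 − (1.060000)/(5.268000) = 2.798785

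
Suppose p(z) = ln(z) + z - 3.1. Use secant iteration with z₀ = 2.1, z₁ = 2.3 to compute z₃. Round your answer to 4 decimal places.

2.2771

p(2.1) = -0.258063, p(2.3) = 0.032909
z₂ = 2.300000 − 0.032909·(2.300000 − 2.100000) / (0.032909 − (-0.258063)) = 2.300000 − (0.006582)/(0.290972) = 2.277380
p(2.277380) = 0.000405
z₃ = 2.277380 − 0.000405·(2.277380 − 2.300000) / (0.000405 − 0.032909) = 2.277380 − (-0.000009)/(-0.032504) = 2.277098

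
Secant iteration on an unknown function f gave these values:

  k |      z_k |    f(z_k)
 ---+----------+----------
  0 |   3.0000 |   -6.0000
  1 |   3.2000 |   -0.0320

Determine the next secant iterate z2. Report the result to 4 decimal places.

3.2011

z2 = 3.2000 − (-0.0320)·(3.2000 − 3.0000) / (-0.0320 − (-6.0000))
   = 3.2000 − (-0.006400)/(5.968000) = 3.201072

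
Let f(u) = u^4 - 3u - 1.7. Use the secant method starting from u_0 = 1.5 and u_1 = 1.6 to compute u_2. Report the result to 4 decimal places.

f(1.5) = -1.137500, f(1.6) = 0.053600
u_2 = 1.600000 − 0.053600·(1.600000 − 1.500000) / (0.053600 − (-1.137500)) = 1.600000 − (0.005360)/(1.191100) = 1.595500

1.5955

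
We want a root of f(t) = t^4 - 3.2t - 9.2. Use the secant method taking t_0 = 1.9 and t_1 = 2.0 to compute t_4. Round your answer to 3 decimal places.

f(1.9) = -2.24790, f(2.0) = 0.40000
t_2 = 2.00000 − 0.40000·(2.00000 − 1.90000) / (0.40000 − (-2.24790)) = 2.00000 − (0.04000)/(2.64790) = 1.98489
f(1.98489) = -0.02961
t_3 = 1.98489 − (-0.02961)·(1.98489 − 2.00000) / (-0.02961 − 0.40000) = 1.98489 − (0.00045)/(-0.42961) = 1.98593
f(1.98593) = -0.00035
t_4 = 1.98593 − (-0.00035)·(1.98593 − 1.98489) / (-0.00035 − (-0.02961)) = 1.98593 − (0.00000)/(0.02926) = 1.98595

1.986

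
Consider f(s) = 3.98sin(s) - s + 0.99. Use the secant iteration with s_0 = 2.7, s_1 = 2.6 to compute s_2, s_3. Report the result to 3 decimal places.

2.698, 2.698

f(2.7) = -0.00903, f(2.6) = 0.44170
s_2 = 2.60000 − 0.44170·(2.60000 − 2.70000) / (0.44170 − (-0.00903)) = 2.60000 − (-0.04417)/(0.45072) = 2.69800
f(2.69800) = 0.00018
s_3 = 2.69800 − 0.00018·(2.69800 − 2.60000) / (0.00018 − 0.44170) = 2.69800 − (0.00002)/(-0.44152) = 2.69804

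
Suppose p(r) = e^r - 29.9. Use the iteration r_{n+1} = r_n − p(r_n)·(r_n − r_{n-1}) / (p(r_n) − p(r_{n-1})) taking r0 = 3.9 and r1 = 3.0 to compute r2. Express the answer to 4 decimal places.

3.3013

p(3.9) = 19.502449, p(3.0) = -9.814463
r2 = 3.000000 − (-9.814463)·(3.000000 − 3.900000) / (-9.814463 − 19.502449) = 3.000000 − (8.833017)/(-29.316912) = 3.301294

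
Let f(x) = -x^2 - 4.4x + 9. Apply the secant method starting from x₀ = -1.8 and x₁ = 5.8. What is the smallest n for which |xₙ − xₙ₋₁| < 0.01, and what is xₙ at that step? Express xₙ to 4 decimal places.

f(-1.8) = 13.680000, f(5.8) = -50.160000
x₂ = 5.800000 − (-50.160000)·(7.600000)/(-63.840000) = -0.171429;  |Δ| = 5.971429
f(-0.171429) = 9.724898
x₃ = -0.171429 − 9.724898·(-5.971429)/(59.884898) = 0.798291;  |Δ| = 0.969719
f(0.798291) = 4.850253
x₄ = 0.798291 − 4.850253·(0.969719)/(-4.874644) = 1.763158;  |Δ| = 0.964867
f(1.763158) = -1.866618
x₅ = 1.763158 − (-1.866618)·(0.964867)/(-6.716872) = 1.495021;  |Δ| = 0.268137
f(1.495021) = 0.186819
x₆ = 1.495021 − 0.186819·(-0.268137)/(2.053437) = 1.519416;  |Δ| = 0.024395
f(1.519416) = 0.005946
x₇ = 1.519416 − 0.005946·(0.024395)/(-0.180873) = 1.520218;  |Δ| = 0.000802
|x₇ − x₆| = 0.000802 < 0.01

n = 7, xₙ = 1.5202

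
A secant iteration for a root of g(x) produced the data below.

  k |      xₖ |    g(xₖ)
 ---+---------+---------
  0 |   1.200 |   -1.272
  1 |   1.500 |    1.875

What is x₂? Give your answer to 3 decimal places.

1.321

x₂ = 1.500 − 1.875·(1.500 − 1.200) / (1.875 − (-1.272))
   = 1.500 − (0.56250)/(3.14700) = 1.32126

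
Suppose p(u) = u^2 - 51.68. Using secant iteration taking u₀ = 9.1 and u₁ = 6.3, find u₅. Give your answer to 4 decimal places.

7.1889

p(9.1) = 31.130000, p(6.3) = -11.990000
u₂ = 6.300000 − (-11.990000)·(6.300000 − 9.100000) / (-11.990000 − 31.130000) = 6.300000 − (33.572000)/(-43.120000) = 7.078571
p(7.078571) = -1.573827
u₃ = 7.078571 − (-1.573827)·(7.078571 − 6.300000) / (-1.573827 − (-11.990000)) = 7.078571 − (-1.225336)/(10.416173) = 7.196209
p(7.196209) = 0.105428
u₄ = 7.196209 − 0.105428·(7.196209 − 7.078571) / (0.105428 − (-1.573827)) = 7.196209 − (0.012402)/(1.679255) = 7.188824
p(7.188824) = -0.000814
u₅ = 7.188824 − (-0.000814)·(7.188824 − 7.196209) / (-0.000814 − 0.105428) = 7.188824 − (0.000006)/(-0.106242) = 7.188880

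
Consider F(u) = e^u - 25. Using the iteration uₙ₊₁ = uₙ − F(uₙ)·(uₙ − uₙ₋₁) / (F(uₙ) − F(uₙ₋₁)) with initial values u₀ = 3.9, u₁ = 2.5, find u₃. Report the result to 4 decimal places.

3.3188

F(3.9) = 24.402449, F(2.5) = -12.817506
u₂ = 2.500000 − (-12.817506)·(2.500000 − 3.900000) / (-12.817506 − 24.402449) = 2.500000 − (17.944508)/(-37.219955) = 2.982121
F(2.982121) = -5.270388
u₃ = 2.982121 − (-5.270388)·(2.982121 − 2.500000) / (-5.270388 − (-12.817506)) = 2.982121 − (-2.540963)/(7.547118) = 3.318801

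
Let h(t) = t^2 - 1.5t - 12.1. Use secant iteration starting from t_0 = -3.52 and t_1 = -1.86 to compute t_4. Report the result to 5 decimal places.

h(-3.52) = 5.5704000, h(-1.86) = -5.8504000
t_2 = -1.8600000 − (-5.8504000)·(-1.8600000 − (-3.5200000)) / (-5.8504000 − 5.5704000) = -1.8600000 − (-9.7116640)/(-11.4208000) = -2.7103488
h(-2.7103488) = -0.6884859
t_3 = -2.7103488 − (-0.6884859)·(-2.7103488 − (-1.8600000)) / (-0.6884859 − (-5.8504000)) = -2.7103488 − (0.5854532)/(5.1619141) = -2.8237667
h(-2.8237667) = 0.1093083
t_4 = -2.8237667 − 0.1093083·(-2.8237667 − (-2.7103488)) / (0.1093083 − (-0.6884859)) = -2.8237667 − (-0.0123975)/(0.7977943) = -2.8082269

-2.80823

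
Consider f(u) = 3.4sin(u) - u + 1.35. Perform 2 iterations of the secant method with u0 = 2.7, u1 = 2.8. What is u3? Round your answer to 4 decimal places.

2.7252

f(2.7) = 0.103092, f(2.8) = -0.311040
u2 = 2.800000 − (-0.311040)·(2.800000 − 2.700000) / (-0.311040 − 0.103092) = 2.800000 − (-0.031104)/(-0.414132) = 2.724893
f(2.724893) = 0.001237
u3 = 2.724893 − 0.001237·(2.724893 − 2.800000) / (0.001237 − (-0.311040)) = 2.724893 − (-0.000093)/(0.312278) = 2.725191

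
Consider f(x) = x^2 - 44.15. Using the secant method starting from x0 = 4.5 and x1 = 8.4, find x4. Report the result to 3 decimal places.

6.645

f(4.5) = -23.90000, f(8.4) = 26.41000
x2 = 8.40000 − 26.41000·(8.40000 − 4.50000) / (26.41000 − (-23.90000)) = 8.40000 − (102.99900)/(50.31000) = 6.35271
f(6.35271) = -3.79304
x3 = 6.35271 − (-3.79304)·(6.35271 − 8.40000) / (-3.79304 − 26.41000) = 6.35271 − (7.76543)/(-30.20304) = 6.60982
f(6.60982) = -0.46027
x4 = 6.60982 − (-0.46027)·(6.60982 − 6.35271) / (-0.46027 − (-3.79304)) = 6.60982 − (-0.11834)/(3.33277) = 6.64533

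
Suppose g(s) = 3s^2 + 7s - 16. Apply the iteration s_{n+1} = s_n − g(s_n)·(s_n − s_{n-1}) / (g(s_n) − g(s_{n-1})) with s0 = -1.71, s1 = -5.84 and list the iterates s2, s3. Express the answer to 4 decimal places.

-2.9367, -3.4894

g(-1.71) = -19.197700, g(-5.84) = 45.436800
s2 = -5.840000 − 45.436800·(-5.840000 − (-1.710000)) / (45.436800 − (-19.197700)) = -5.840000 − (-187.653984)/(64.634500) = -2.936690
g(-2.936690) = -10.684385
s3 = -2.936690 − (-10.684385)·(-2.936690 − (-5.840000)) / (-10.684385 − 45.436800) = -2.936690 − (-31.020079)/(-56.121185) = -3.489424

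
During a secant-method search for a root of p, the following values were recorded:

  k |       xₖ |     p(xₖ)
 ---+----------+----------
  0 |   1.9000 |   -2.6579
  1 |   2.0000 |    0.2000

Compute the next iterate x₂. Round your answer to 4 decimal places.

1.9930

x₂ = 2.0000 − 0.2000·(2.0000 − 1.9000) / (0.2000 − (-2.6579))
   = 2.0000 − (0.020000)/(2.857900) = 1.993002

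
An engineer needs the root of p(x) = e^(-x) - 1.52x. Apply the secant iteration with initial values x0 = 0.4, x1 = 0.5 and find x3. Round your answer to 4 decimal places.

0.4286

p(0.4) = 0.062320, p(0.5) = -0.153469
x2 = 0.500000 − (-0.153469)·(0.500000 − 0.400000) / (-0.153469 − 0.062320) = 0.500000 − (-0.015347)/(-0.215789) = 0.428880
p(0.428880) = -0.000660
x3 = 0.428880 − (-0.000660)·(0.428880 − 0.500000) / (-0.000660 − (-0.153469)) = 0.428880 − (0.000047)/(0.152810) = 0.428573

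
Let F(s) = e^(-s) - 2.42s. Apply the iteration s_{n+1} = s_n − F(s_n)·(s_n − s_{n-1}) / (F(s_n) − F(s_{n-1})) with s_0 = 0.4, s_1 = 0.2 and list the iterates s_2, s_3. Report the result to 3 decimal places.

F(0.4) = -0.29768, F(0.2) = 0.33473
s_2 = 0.20000 − 0.33473·(0.20000 − 0.40000) / (0.33473 − (-0.29768)) = 0.20000 − (-0.06695)/(0.63241) = 0.30586
F(0.30586) = -0.00369
s_3 = 0.30586 − (-0.00369)·(0.30586 − 0.20000) / (-0.00369 − 0.33473) = 0.30586 − (-0.00039)/(-0.33842) = 0.30471

0.306, 0.305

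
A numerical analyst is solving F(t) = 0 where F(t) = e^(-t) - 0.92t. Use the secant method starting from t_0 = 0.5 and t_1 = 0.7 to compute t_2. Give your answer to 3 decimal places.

0.600

F(0.5) = 0.14653, F(0.7) = -0.14741
t_2 = 0.70000 − (-0.14741)·(0.70000 − 0.50000) / (-0.14741 − 0.14653) = 0.70000 − (-0.02948)/(-0.29395) = 0.59970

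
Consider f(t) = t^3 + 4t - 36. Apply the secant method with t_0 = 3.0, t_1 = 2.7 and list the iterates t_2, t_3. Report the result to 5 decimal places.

2.89433, 2.90075

f(3.0) = 3.0000000, f(2.7) = -5.5170000
t_2 = 2.7000000 − (-5.5170000)·(2.7000000 − 3.0000000) / (-5.5170000 − 3.0000000) = 2.7000000 − (1.6551000)/(-8.5170000) = 2.8943290
f(2.8943290) = -0.1764840
t_3 = 2.8943290 − (-0.1764840)·(2.8943290 − 2.7000000) / (-0.1764840 − (-5.5170000)) = 2.8943290 − (-0.0342960)/(5.3405160) = 2.9007508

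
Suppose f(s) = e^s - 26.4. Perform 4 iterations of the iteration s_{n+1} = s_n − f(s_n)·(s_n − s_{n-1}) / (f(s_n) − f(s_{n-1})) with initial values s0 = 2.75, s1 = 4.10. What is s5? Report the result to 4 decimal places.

f(2.75) = -10.757368, f(4.10) = 33.940288
s2 = 4.100000 − 33.940288·(4.100000 − 2.750000) / (33.940288 − (-10.757368)) = 4.100000 − (45.819388)/(44.697656) = 3.074904
f(3.074904) = -4.752196
s3 = 3.074904 − (-4.752196)·(3.074904 − 4.100000) / (-4.752196 − 33.940288) = 3.074904 − (4.871458)/(-38.692484) = 3.200806
f(3.200806) = -1.847691
s4 = 3.200806 − (-1.847691)·(3.200806 − 3.074904) / (-1.847691 − (-4.752196)) = 3.200806 − (-0.232628)/(2.904506) = 3.280898
f(3.280898) = 0.199647
s5 = 3.280898 − 0.199647·(3.280898 − 3.200806) / (0.199647 − (-1.847691)) = 3.280898 − (0.015990)/(2.047338) = 3.273088

3.2731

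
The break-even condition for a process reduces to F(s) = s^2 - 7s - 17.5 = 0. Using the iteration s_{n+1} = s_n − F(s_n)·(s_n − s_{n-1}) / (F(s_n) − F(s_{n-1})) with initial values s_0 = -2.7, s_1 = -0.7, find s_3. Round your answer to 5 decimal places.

F(-2.7) = 8.6900000, F(-0.7) = -12.1100000
s_2 = -0.7000000 − (-12.1100000)·(-0.7000000 − (-2.7000000)) / (-12.1100000 − 8.6900000) = -0.7000000 − (-24.2200000)/(-20.8000000) = -1.8644231
F(-1.8644231) = -0.9729651
s_3 = -1.8644231 − (-0.9729651)·(-1.8644231 − (-0.7000000)) / (-0.9729651 − (-12.1100000)) = -1.8644231 − (1.1329430)/(11.1370349) = -1.9661506

-1.96615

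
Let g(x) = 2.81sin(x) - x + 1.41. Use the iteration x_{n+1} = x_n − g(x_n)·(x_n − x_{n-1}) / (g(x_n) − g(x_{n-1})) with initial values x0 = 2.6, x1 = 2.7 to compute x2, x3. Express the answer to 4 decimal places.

2.6744, 2.6747

g(2.6) = 0.258559, g(2.7) = -0.089063
x2 = 2.700000 − (-0.089063)·(2.700000 − 2.600000) / (-0.089063 − 0.258559) = 2.700000 − (-0.008906)/(-0.347621) = 2.674379
g(2.674379) = 0.001244
x3 = 2.674379 − 0.001244·(2.674379 − 2.700000) / (0.001244 − (-0.089063)) = 2.674379 − (-0.000032)/(0.090307) = 2.674732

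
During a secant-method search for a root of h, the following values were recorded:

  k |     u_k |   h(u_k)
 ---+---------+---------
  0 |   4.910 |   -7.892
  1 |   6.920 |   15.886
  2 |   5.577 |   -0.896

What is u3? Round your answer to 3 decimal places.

u3 = 5.577 − (-0.896)·(5.577 − 6.920) / (-0.896 − 15.886)
   = 5.577 − (1.20333)/(-16.78200) = 5.64870

5.649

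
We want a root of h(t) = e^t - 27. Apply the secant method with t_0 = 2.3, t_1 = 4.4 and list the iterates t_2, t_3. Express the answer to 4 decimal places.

h(2.3) = -17.025818, h(4.4) = 54.450869
t_2 = 4.400000 − 54.450869·(4.400000 − 2.300000) / (54.450869 − (-17.025818)) = 4.400000 − (114.346824)/(71.476686) = 2.800222
h(2.800222) = -10.551701
t_3 = 2.800222 − (-10.551701)·(2.800222 − 4.400000) / (-10.551701 − 54.450869) = 2.800222 − (16.880378)/(-65.002569) = 3.059910

2.8002, 3.0599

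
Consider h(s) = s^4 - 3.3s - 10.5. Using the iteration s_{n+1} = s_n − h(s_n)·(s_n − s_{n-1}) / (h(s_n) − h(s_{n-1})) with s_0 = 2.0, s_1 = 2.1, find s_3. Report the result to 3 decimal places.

2.037

h(2.0) = -1.10000, h(2.1) = 2.01810
s_2 = 2.10000 − 2.01810·(2.10000 − 2.00000) / (2.01810 − (-1.10000)) = 2.10000 − (0.20181)/(3.11810) = 2.03528
h(2.03528) = -0.05730
s_3 = 2.03528 − (-0.05730)·(2.03528 − 2.10000) / (-0.05730 − 2.01810) = 2.03528 − (0.00371)/(-2.07540) = 2.03706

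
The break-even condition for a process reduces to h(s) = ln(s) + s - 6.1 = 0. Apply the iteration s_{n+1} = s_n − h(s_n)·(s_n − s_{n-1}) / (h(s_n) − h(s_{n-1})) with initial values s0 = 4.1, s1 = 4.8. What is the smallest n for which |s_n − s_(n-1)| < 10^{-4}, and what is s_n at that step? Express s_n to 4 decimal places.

n = 4, s_n = 4.5786

h(4.1) = -0.589013, h(4.8) = 0.268616
s2 = 4.800000 − 0.268616·(0.700000)/(0.857629) = 4.580755;  |Δ| = 0.219245
h(4.580755) = 0.002618
s3 = 4.580755 − 0.002618·(-0.219245)/(-0.265997) = 4.578596;  |Δ| = 0.002158
h(4.578596) = -0.000011
s4 = 4.578596 − (-0.000011)·(-0.002158)/(-0.002629) = 4.578606;  |Δ| = 0.000009
|s4 − s3| = 0.000009 < 10^{-4}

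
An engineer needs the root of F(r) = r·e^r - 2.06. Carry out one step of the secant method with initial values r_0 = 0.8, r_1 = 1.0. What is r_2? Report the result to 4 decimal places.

F(0.8) = -0.279567, F(1.0) = 0.658282
r_2 = 1.000000 − 0.658282·(1.000000 − 0.800000) / (0.658282 − (-0.279567)) = 1.000000 − (0.131656)/(0.937849) = 0.859619

0.8596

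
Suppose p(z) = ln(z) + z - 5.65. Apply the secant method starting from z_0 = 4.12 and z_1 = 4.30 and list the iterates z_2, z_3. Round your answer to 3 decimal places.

4.212, 4.212

p(4.12) = -0.11415, p(4.30) = 0.10862
z_2 = 4.30000 − 0.10862·(4.30000 − 4.12000) / (0.10862 − (-0.11415)) = 4.30000 − (0.01955)/(0.22276) = 4.21223
p(4.21223) = 0.00023
z_3 = 4.21223 − 0.00023·(4.21223 − 4.30000) / (0.00023 − 0.10862) = 4.21223 − (-0.00002)/(-0.10839) = 4.21205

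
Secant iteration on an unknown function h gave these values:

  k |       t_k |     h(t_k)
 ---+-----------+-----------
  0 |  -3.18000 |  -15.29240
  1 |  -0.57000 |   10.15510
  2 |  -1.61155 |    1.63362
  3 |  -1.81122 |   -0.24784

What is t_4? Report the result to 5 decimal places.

-1.78492

t_4 = -1.81122 − (-0.24784)·(-1.81122 − (-1.61155)) / (-0.24784 − 1.63362)
   = -1.81122 − (0.0494862)/(-1.8814600) = -1.7849180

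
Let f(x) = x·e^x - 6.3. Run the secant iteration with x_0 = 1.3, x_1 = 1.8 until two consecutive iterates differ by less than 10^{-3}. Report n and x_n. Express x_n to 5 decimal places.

f(1.3) = -1.5299143, f(1.8) = 4.5893654
x_2 = 1.8000000 − 4.5893654·(0.5000000)/(6.1192798) = 1.4250077;  |Δ| = 0.3749923
f(1.4250077) = -0.3749748
x_3 = 1.4250077 − (-0.3749748)·(-0.3749923)/(-4.9643402) = 1.4533323;  |Δ| = 0.0283245
f(1.4533323) = -0.0835980
x_4 = 1.4533323 − (-0.0835980)·(0.0283245)/(0.2913768) = 1.4614588;  |Δ| = 0.0081265
f(1.4614588) = 0.0021689
x_5 = 1.4614588 − 0.0021689·(0.0081265)/(0.0857669) = 1.4612533;  |Δ| = 0.0002055
|x_5 − x_4| = 0.0002055 < 10^{-3}

n = 5, x_n = 1.46125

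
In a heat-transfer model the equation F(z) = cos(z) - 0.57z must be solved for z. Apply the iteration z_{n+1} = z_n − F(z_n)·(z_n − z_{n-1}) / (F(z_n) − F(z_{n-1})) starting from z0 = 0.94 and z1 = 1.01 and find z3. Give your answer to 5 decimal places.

0.97887

F(0.94) = 0.0539880, F(1.01) = -0.0438393
z2 = 1.0100000 − (-0.0438393)·(1.0100000 − 0.9400000) / (-0.0438393 − 0.0539880) = 1.0100000 − (-0.0030687)/(-0.0978273) = 0.9786310
F(0.9786310) = 0.0003394
z3 = 0.9786310 − 0.0003394·(0.9786310 − 1.0100000) / (0.0003394 − (-0.0438393)) = 0.9786310 − (-0.0000106)/(0.0441787) = 0.9788719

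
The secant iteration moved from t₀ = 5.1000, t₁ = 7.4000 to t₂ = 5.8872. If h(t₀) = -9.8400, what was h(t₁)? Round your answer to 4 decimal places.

18.9100

The secant line through (5.1000, -9.8400) and (7.4000, h(t₁)) crosses zero at t₂ = 5.8872.
So (5.1000, -9.8400), (7.4000, h(t₁)), (5.8872, 0) are collinear:
h(t₁) = -9.8400 · (7.4000 − 5.8872) / (5.1000 − 5.8872) = -9.8400 · (1.512800)/(-0.787200) = 18.910000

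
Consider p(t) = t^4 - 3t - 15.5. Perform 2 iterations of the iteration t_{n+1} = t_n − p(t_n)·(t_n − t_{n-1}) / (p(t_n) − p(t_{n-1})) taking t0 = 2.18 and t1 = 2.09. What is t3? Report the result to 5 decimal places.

p(2.18) = 0.5453058, p(2.09) = -2.6897024
t2 = 2.0900000 − (-2.6897024)·(2.0900000 − 2.1800000) / (-2.6897024 − 0.5453058) = 2.0900000 − (0.2420732)/(-3.2350082) = 2.1648292
p(2.1648292) = -0.0313399
t3 = 2.1648292 − (-0.0313399)·(2.1648292 − 2.0900000) / (-0.0313399 − (-2.6897024)) = 2.1648292 − (-0.0023451)/(2.6583625) = 2.1657114

2.16571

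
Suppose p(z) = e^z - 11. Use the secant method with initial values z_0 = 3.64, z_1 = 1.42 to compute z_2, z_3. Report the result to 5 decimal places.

p(3.64) = 27.0918367, p(1.42) = -6.8628796
z_2 = 1.4200000 − (-6.8628796)·(1.4200000 − 3.6400000) / (-6.8628796 − 27.0918367) = 1.4200000 − (15.2355926)/(-33.9547163) = 1.8687033
p(1.8687033) = -4.5201116
z_3 = 1.8687033 − (-4.5201116)·(1.8687033 − 1.4200000) / (-4.5201116 − (-6.8628796)) = 1.8687033 − (-2.0281889)/(2.3427679) = 2.7344266

1.86870, 2.73443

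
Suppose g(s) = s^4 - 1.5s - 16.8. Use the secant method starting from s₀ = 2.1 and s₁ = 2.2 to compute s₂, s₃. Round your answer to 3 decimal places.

2.113, 2.114

g(2.1) = -0.50190, g(2.2) = 3.32560
s₂ = 2.20000 − 3.32560·(2.20000 − 2.10000) / (3.32560 − (-0.50190)) = 2.20000 − (0.33256)/(3.82750) = 2.11311
g(2.11311) = -0.03124
s₃ = 2.11311 − (-0.03124)·(2.11311 − 2.20000) / (-0.03124 − 3.32560) = 2.11311 − (0.00271)/(-3.35684) = 2.11392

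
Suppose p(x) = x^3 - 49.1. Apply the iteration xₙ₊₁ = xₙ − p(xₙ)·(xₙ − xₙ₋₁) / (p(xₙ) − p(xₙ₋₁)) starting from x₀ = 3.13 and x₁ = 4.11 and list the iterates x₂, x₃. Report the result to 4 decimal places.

p(3.13) = -18.435703, p(4.11) = 20.326531
x₂ = 4.110000 − 20.326531·(4.110000 − 3.130000) / (20.326531 − (-18.435703)) = 4.110000 − (19.920000)/(38.762234) = 3.596098
p(3.596098) = -2.595556
x₃ = 3.596098 − (-2.595556)·(3.596098 − 4.110000) / (-2.595556 − 20.326531) = 3.596098 − (1.333862)/(-22.922087) = 3.654289

3.5961, 3.6543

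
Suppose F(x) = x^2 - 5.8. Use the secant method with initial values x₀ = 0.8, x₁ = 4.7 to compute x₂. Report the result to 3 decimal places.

F(0.8) = -5.16000, F(4.7) = 16.29000
x₂ = 4.70000 − 16.29000·(4.70000 − 0.80000) / (16.29000 − (-5.16000)) = 4.70000 − (63.53100)/(21.45000) = 1.73818

1.738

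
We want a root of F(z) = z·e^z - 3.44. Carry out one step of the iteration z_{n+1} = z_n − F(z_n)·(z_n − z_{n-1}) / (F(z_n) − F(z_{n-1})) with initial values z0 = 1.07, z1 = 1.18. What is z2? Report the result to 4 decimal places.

1.1189

F(1.07) = -0.320544, F(1.18) = 0.400162
z2 = 1.180000 − 0.400162·(1.180000 − 1.070000) / (0.400162 − (-0.320544)) = 1.180000 − (0.044018)/(0.720705) = 1.118924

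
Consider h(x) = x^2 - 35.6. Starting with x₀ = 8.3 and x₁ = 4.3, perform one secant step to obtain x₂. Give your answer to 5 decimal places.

5.65794

h(8.3) = 33.2900000, h(4.3) = -17.1100000
x₂ = 4.3000000 − (-17.1100000)·(4.3000000 − 8.3000000) / (-17.1100000 − 33.2900000) = 4.3000000 − (68.4400000)/(-50.4000000) = 5.6579365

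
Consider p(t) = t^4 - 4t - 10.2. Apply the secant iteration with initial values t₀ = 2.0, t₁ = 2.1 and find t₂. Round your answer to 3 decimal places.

p(2.0) = -2.20000, p(2.1) = 0.84810
t₂ = 2.10000 − 0.84810·(2.10000 − 2.00000) / (0.84810 − (-2.20000)) = 2.10000 − (0.08481)/(3.04810) = 2.07218

2.072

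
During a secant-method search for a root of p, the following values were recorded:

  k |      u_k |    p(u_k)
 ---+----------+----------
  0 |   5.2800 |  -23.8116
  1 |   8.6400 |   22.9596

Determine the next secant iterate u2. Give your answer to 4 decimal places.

u2 = 8.6400 − 22.9596·(8.6400 − 5.2800) / (22.9596 − (-23.8116))
   = 8.6400 − (77.144256)/(46.771200) = 6.990603

6.9906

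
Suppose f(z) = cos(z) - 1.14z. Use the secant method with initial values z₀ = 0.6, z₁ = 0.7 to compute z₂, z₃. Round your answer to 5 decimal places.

f(0.6) = 0.1413356, f(0.7) = -0.0331578
z₂ = 0.7000000 − (-0.0331578)·(0.7000000 − 0.6000000) / (-0.0331578 − 0.1413356) = 0.7000000 − (-0.0033158)/(-0.1744934) = 0.6809977
f(0.6809977) = 0.0006077
z₃ = 0.6809977 − 0.0006077·(0.6809977 − 0.7000000) / (0.0006077 − (-0.0331578)) = 0.6809977 − (-0.0000115)/(0.0337655) = 0.6813396

0.68100, 0.68134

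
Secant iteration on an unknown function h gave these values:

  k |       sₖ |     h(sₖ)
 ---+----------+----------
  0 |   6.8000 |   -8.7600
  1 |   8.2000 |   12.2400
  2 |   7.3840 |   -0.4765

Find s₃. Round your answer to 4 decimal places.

s₃ = 7.3840 − (-0.4765)·(7.3840 − 8.2000) / (-0.4765 − 12.2400)
   = 7.3840 − (0.388824)/(-12.716500) = 7.414576

7.4146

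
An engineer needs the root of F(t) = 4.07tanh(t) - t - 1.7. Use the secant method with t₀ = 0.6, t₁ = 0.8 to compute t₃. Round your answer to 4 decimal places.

0.6623

F(0.6) = -0.114208, F(0.8) = 0.202630
t₂ = 0.800000 − 0.202630·(0.800000 − 0.600000) / (0.202630 − (-0.114208)) = 0.800000 − (0.040526)/(0.316838) = 0.672093
F(0.672093) = 0.014371
t₃ = 0.672093 − 0.014371·(0.672093 − 0.800000) / (0.014371 − 0.202630) = 0.672093 − (-0.001838)/(-0.188259) = 0.662329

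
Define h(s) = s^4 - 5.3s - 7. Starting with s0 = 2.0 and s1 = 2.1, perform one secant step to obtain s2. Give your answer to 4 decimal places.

2.0548

h(2.0) = -1.600000, h(2.1) = 1.318100
s2 = 2.100000 − 1.318100·(2.100000 − 2.000000) / (1.318100 − (-1.600000)) = 2.100000 − (0.131810)/(2.918100) = 2.054830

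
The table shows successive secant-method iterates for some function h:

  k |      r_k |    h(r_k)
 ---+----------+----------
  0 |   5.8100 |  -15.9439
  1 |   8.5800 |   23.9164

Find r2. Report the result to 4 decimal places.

6.9180

r2 = 8.5800 − 23.9164·(8.5800 − 5.8100) / (23.9164 − (-15.9439))
   = 8.5800 − (66.248428)/(39.860300) = 6.917985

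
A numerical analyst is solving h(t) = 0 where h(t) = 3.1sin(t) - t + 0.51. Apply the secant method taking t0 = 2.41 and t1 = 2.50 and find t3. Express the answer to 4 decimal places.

h(2.41) = 0.170972, h(2.50) = -0.134736
t2 = 2.500000 − (-0.134736)·(2.500000 − 2.410000) / (-0.134736 − 0.170972) = 2.500000 − (-0.012126)/(-0.305709) = 2.460334
h(2.460334) = 0.001957
t3 = 2.460334 − 0.001957·(2.460334 − 2.500000) / (0.001957 − (-0.134736)) = 2.460334 − (-0.000078)/(0.136693) = 2.460902

2.4609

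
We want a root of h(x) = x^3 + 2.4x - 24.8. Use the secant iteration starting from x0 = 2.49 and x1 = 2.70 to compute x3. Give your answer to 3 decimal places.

2.643

h(2.49) = -3.38575, h(2.70) = 1.36300
x2 = 2.70000 − 1.36300·(2.70000 − 2.49000) / (1.36300 − (-3.38575)) = 2.70000 − (0.28623)/(4.74875) = 2.63973
h(2.63973) = -0.07066
x3 = 2.63973 − (-0.07066)·(2.63973 − 2.70000) / (-0.07066 − 1.36300) = 2.63973 − (0.00426)/(-1.43366) = 2.64270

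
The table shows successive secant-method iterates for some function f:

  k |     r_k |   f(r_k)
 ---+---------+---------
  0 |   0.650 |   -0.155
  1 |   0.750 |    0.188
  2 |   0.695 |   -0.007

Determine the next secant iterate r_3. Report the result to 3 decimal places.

0.697

r_3 = 0.695 − (-0.007)·(0.695 − 0.750) / (-0.007 − 0.188)
   = 0.695 − (0.00039)/(-0.19500) = 0.69697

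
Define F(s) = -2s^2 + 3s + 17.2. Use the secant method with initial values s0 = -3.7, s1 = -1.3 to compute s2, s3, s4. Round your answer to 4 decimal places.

-2.0631, -2.3199, -2.2754

F(-3.7) = -21.280000, F(-1.3) = 9.920000
s2 = -1.300000 − 9.920000·(-1.300000 − (-3.700000)) / (9.920000 − (-21.280000)) = -1.300000 − (23.808000)/(31.200000) = -2.063077
F(-2.063077) = 2.498196
s3 = -2.063077 − 2.498196·(-2.063077 − (-1.300000)) / (2.498196 − 9.920000) = -2.063077 − (-1.906316)/(-7.421804) = -2.319930
F(-2.319930) = -0.523945
s4 = -2.319930 − (-0.523945)·(-2.319930 − (-2.063077)) / (-0.523945 − 2.498196) = -2.319930 − (0.134577)/(-3.022142) = -2.275400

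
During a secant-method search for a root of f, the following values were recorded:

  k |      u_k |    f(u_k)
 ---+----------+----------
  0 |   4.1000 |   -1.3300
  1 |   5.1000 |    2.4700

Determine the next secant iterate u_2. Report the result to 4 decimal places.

u_2 = 5.1000 − 2.4700·(5.1000 − 4.1000) / (2.4700 − (-1.3300))
   = 5.1000 − (2.470000)/(3.800000) = 4.450000

4.4500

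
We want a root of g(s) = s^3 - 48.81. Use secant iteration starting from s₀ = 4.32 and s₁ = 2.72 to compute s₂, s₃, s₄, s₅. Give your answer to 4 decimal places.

3.4787, 3.7105, 3.6518, 3.6545

g(4.32) = 31.811568, g(2.72) = -28.686352
s₂ = 2.720000 − (-28.686352)·(2.720000 − 4.320000) / (-28.686352 − 31.811568) = 2.720000 − (45.898163)/(-60.497920) = 3.478673
g(3.478673) = -6.713986
s₃ = 3.478673 − (-6.713986)·(3.478673 − 2.720000) / (-6.713986 − (-28.686352)) = 3.478673 − (-5.093723)/(21.972366) = 3.710497
g(3.710497) = 2.275355
s₄ = 3.710497 − 2.275355·(3.710497 − 3.478673) / (2.275355 − (-6.713986)) = 3.710497 − (0.527482)/(8.989341) = 3.651819
g(3.651819) = -0.110144
s₅ = 3.651819 − (-0.110144)·(3.651819 − 3.710497) / (-0.110144 − 2.275355) = 3.651819 − (0.006463)/(-2.385499) = 3.654528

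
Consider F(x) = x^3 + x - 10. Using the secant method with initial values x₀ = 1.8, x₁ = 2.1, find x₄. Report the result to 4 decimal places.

F(1.8) = -2.368000, F(2.1) = 1.361000
x₂ = 2.100000 − 1.361000·(2.100000 − 1.800000) / (1.361000 − (-2.368000)) = 2.100000 − (0.408300)/(3.729000) = 1.990507
F(1.990507) = -0.122871
x₃ = 1.990507 − (-0.122871)·(1.990507 − 2.100000) / (-0.122871 − 1.361000) = 1.990507 − (0.013454)/(-1.483871) = 1.999573
F(1.999573) = -0.005545
x₄ = 1.999573 − (-0.005545)·(1.999573 − 1.990507) / (-0.005545 − (-0.122871)) = 1.999573 − (-0.000050)/(0.117326) = 2.000002

2.0000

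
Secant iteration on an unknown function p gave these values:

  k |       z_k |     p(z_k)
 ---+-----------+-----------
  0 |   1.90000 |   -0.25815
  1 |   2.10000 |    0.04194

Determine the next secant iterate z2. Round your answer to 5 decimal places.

z2 = 2.10000 − 0.04194·(2.10000 − 1.90000) / (0.04194 − (-0.25815))
   = 2.10000 − (0.0083880)/(0.3000900) = 2.0720484

2.07205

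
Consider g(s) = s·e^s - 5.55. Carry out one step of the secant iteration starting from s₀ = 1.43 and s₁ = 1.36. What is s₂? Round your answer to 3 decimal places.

1.386

g(1.43) = 0.42554, g(1.36) = -0.25118
s₂ = 1.36000 − (-0.25118)·(1.36000 − 1.43000) / (-0.25118 − 0.42554) = 1.36000 − (0.01758)/(-0.67672) = 1.38598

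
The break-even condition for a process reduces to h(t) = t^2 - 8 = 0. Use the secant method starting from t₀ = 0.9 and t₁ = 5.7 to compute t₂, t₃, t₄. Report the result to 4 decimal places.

1.9894, 2.5151, 2.8868

h(0.9) = -7.190000, h(5.7) = 24.490000
t₂ = 5.700000 − 24.490000·(5.700000 − 0.900000) / (24.490000 − (-7.190000)) = 5.700000 − (117.552000)/(31.680000) = 1.989394
h(1.989394) = -4.042312
t₃ = 1.989394 − (-4.042312)·(1.989394 − 5.700000) / (-4.042312 − 24.490000) = 1.989394 − (14.999426)/(-28.532312) = 2.515094
h(2.515094) = -1.674304
t₄ = 2.515094 − (-1.674304)·(2.515094 − 1.989394) / (-1.674304 − (-4.042312)) = 2.515094 − (-0.880181)/(2.368008) = 2.886791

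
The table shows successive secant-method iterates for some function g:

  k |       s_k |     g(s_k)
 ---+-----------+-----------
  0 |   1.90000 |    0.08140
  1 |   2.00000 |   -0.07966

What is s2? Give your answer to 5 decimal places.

1.95054

s2 = 2.00000 − (-0.07966)·(2.00000 − 1.90000) / (-0.07966 − 0.08140)
   = 2.00000 − (-0.0079660)/(-0.1610600) = 1.9505402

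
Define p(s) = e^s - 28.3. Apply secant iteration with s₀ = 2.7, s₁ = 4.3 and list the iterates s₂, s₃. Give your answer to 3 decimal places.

p(2.7) = -13.42027, p(4.3) = 45.39979
s₂ = 4.30000 − 45.39979·(4.30000 − 2.70000) / (45.39979 − (-13.42027)) = 4.30000 − (72.63967)/(58.82006) = 3.06505
p(3.06505) = -6.86441
s₃ = 3.06505 − (-6.86441)·(3.06505 − 4.30000) / (-6.86441 − 45.39979) = 3.06505 − (8.47718)/(-52.26420) = 3.22725

3.065, 3.227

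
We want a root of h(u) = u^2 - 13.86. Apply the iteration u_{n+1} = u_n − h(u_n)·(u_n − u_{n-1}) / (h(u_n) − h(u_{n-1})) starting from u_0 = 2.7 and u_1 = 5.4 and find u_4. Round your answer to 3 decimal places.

3.724

h(2.7) = -6.57000, h(5.4) = 15.30000
u_2 = 5.40000 − 15.30000·(5.40000 − 2.70000) / (15.30000 − (-6.57000)) = 5.40000 − (41.31000)/(21.87000) = 3.51111
h(3.51111) = -1.53210
u_3 = 3.51111 − (-1.53210)·(3.51111 − 5.40000) / (-1.53210 − 15.30000) = 3.51111 − (2.89396)/(-16.83210) = 3.68304
h(3.68304) = -0.29520
u_4 = 3.68304 − (-0.29520)·(3.68304 − 3.51111) / (-0.29520 − (-1.53210)) = 3.68304 − (-0.05075)/(1.23690) = 3.72408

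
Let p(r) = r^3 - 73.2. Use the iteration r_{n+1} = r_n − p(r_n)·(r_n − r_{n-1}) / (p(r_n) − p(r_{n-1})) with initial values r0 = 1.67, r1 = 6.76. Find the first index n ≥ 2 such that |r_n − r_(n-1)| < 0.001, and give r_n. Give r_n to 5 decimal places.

p(1.67) = -68.5425370, p(6.76) = 235.7157760
r2 = 6.7600000 − 235.7157760·(5.0900000)/(304.2583130) = 2.8166622;  |Δ| = 3.9433378
p(2.8166622) = -50.8537678
r3 = 2.8166622 − (-50.8537678)·(-3.9433378)/(-286.5695438) = 3.5164351;  |Δ| = 0.6997728
p(3.5164351) = -29.7181708
r4 = 3.5164351 − (-29.7181708)·(0.6997728)/(21.1355970) = 4.5003661;  |Δ| = 0.9839310
p(4.5003661) = 17.9472394
r5 = 4.5003661 − 17.9472394·(0.9839310)/(47.6654102) = 4.1298910;  |Δ| = 0.3704750
p(4.1298910) = -2.7605801
r6 = 4.1298910 − (-2.7605801)·(-0.3704750)/(-20.7078195) = 4.1792794;  |Δ| = 0.0493884
p(4.1792794) = -0.2031331
r7 = 4.1792794 − (-0.2031331)·(0.0493884)/(2.5574471) = 4.1832022;  |Δ| = 0.0039228
p(4.1832022) = 0.0026125
r8 = 4.1832022 − 0.0026125·(0.0039228)/(0.2057456) = 4.1831524;  |Δ| = 0.0000498
|r8 − r7| = 0.0000498 < 0.001

n = 8, r_n = 4.18315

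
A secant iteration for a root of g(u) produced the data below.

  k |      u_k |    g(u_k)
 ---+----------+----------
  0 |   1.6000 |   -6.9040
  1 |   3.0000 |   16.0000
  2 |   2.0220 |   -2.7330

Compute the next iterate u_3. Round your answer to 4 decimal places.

2.1647

u_3 = 2.0220 − (-2.7330)·(2.0220 − 3.0000) / (-2.7330 − 16.0000)
   = 2.0220 − (2.672874)/(-18.733000) = 2.164683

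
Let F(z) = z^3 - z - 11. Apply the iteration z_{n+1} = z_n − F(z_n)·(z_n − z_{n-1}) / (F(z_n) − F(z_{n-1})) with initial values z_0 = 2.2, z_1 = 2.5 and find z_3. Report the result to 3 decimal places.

F(2.2) = -2.55200, F(2.5) = 2.12500
z_2 = 2.50000 − 2.12500·(2.50000 − 2.20000) / (2.12500 − (-2.55200)) = 2.50000 − (0.63750)/(4.67700) = 2.36369
F(2.36369) = -0.15761
z_3 = 2.36369 − (-0.15761)·(2.36369 − 2.50000) / (-0.15761 − 2.12500) = 2.36369 − (0.02148)/(-2.28261) = 2.37311

2.373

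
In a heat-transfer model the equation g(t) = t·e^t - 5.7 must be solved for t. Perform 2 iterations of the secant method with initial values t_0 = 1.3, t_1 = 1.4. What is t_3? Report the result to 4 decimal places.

1.4023

g(1.3) = -0.929914, g(1.4) = -0.022720
t_2 = 1.400000 − (-0.022720)·(1.400000 − 1.300000) / (-0.022720 − (-0.929914)) = 1.400000 − (-0.002272)/(0.907194) = 1.402504
g(1.402504) = 0.001698
t_3 = 1.402504 − 0.001698·(1.402504 − 1.400000) / (0.001698 − (-0.022720)) = 1.402504 − (0.000004)/(0.024418) = 1.402330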